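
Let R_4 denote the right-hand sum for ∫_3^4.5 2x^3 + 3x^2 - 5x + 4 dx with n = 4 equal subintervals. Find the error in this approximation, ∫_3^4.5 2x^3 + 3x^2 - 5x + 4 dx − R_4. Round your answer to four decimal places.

Exact integral: ∫_3^4.5 f(x) dx = 206.53125.
R_4 ≈ 236.396484.
Error ≈ 206.53125 − 236.396484 ≈ -29.8652.

-29.8652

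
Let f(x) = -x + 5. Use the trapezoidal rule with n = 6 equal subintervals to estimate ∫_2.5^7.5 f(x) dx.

0

Δx = (7.5 − 2.5)/6 = 5/6.
f(2.5) = 2.5, f(10/3) = 5/3, f(25/6) = 5/6, f(5) = 0, f(35/6) = -5/6, f(20/3) = -5/3, f(7.5) = -2.5.
T_6 = (Δx/2)·[f(x_0) + 2f(x_1) + ... + 2f(x_{5}) + f(x_6)].
Sum = 0.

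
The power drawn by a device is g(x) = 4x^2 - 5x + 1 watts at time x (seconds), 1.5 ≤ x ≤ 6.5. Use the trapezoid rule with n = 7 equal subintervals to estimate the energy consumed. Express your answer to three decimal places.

Δx = (6.5 − 1.5)/7 = 5/7.
g(1.5) = 2.5, g(31/14) = 935/98, g(41/14) = 2025/98, g(51/14) = 3515/98, g(61/14) = 5405/98, g(71/14) = 7695/98, g(81/14) = 10385/98, g(6.5) = 137.5.
T_7 = (Δx/2)·[g(x_0) + 2g(x_1) + ... + 2g(x_{6}) + g(x_7)].
Sum ≈ 268.367.

268.367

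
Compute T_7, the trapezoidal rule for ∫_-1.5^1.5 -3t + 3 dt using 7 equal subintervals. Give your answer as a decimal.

Δt = (1.5 − (-1.5))/7 = 3/7.
f(-1.5) = 7.5, f(-15/14) = 87/14, f(-9/14) = 69/14, f(-3/14) = 51/14, f(3/14) = 33/14, f(9/14) = 15/14, f(15/14) = -3/14, f(1.5) = -1.5.
T_7 = (Δt/2)·[f(t_0) + 2f(t_1) + ... + 2f(t_{6}) + f(t_7)].
Sum = 9.

9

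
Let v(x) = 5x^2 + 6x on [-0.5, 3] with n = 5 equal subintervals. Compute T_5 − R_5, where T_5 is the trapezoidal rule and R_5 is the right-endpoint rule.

T_5 = 72.8875.
R_5 = 95.55.
T_5 − R_5 = -22.6625.

-22.6625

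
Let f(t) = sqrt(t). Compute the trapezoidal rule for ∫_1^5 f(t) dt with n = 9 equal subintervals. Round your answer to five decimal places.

6.78236

Δt = (5 − 1)/9 = 4/9.
f(1) ≈ 1.00000, f(13/9) ≈ 1.20185, f(17/9) ≈ 1.37437, f(7/3) ≈ 1.52753, f(25/9) ≈ 1.66667, f(29/9) ≈ 1.79505, f(11/3) ≈ 1.91485, f(37/9) ≈ 2.02759, f(41/9) ≈ 2.13437, f(5) ≈ 2.23607.
T_9 = (Δt/2)·[f(t_0) + 2f(t_1) + ... + 2f(t_{8}) + f(t_9)].
Sum ≈ 6.78236.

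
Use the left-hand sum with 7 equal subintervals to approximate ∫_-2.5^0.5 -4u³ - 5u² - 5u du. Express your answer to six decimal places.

38.678571

Δu = (0.5 − (-2.5))/7 = 3/7.
Left endpoints: -2.5, -29/14, -23/14, -17/14, -11/14, -5/14, 1/14.
f(-2.5) = 43.75, f(-29/14) = 33553/1372, f(-23/14) = 17089/1372, f(-17/14) = 8041/1372, f(-11/14) = 3817/1372, f(-5/14) = 1825/1372, f(1/14) = -527/1372.
Sum = Δu · [f(-2.5) + f(-29/14) + f(-23/14) + ...].
Sum ≈ 38.678571.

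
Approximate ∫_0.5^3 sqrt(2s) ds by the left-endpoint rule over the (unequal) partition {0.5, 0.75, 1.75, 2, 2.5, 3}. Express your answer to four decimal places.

Subinterval widths: 0.25, 1, 0.25, 0.5, 0.5.
Left endpoints: 0.5, 0.75, 1.75, 2, 2.5.
f(0.5) ≈ 1.0000, f(0.75) ≈ 1.2247, f(1.75) ≈ 1.8708, f(2) ≈ 2.0000, f(2.5) ≈ 2.2361.
Sum = Σ Δs_i · f(s_i).
Sum ≈ 4.0605.

4.0605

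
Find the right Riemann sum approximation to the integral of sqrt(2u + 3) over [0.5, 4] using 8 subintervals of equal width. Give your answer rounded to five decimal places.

9.77914

Δu = (4 − 0.5)/8 = 0.4375.
Right endpoints: 0.9375, 1.375, 1.8125, 2.25, 2.6875, 3.125, 3.5625, 4.
f(0.9375) ≈ 2.20794, f(1.375) ≈ 2.39792, f(1.8125) ≈ 2.57391, f(2.25) ≈ 2.73861, f(2.6875) ≈ 2.89396, f(3.125) ≈ 3.04138, f(3.5625) ≈ 3.18198, f(4) ≈ 3.31662.
Sum = Δu · [f(0.9375) + f(1.375) + f(1.8125) + ...].
Sum ≈ 9.77914.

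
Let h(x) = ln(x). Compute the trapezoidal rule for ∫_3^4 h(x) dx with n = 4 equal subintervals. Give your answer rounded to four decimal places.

1.2489

Δx = (4 − 3)/4 = 0.25.
h(3) ≈ 1.0986, h(3.25) ≈ 1.1787, h(3.5) ≈ 1.2528, h(3.75) ≈ 1.3218, h(4) ≈ 1.3863.
T_4 = (Δx/2)·[h(x_0) + 2h(x_1) + 2h(x_2) + 2h(x_3) + h(x_4)].
Sum ≈ 1.2489.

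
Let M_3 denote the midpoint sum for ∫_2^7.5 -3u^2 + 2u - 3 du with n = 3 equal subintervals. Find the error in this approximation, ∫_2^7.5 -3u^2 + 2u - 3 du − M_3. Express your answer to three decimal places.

-4.622

Exact integral: ∫_2^7.5 f(u) du = -378.125.
M_3 ≈ -373.50347.
Error ≈ -378.125 − (-373.50347) ≈ -4.622.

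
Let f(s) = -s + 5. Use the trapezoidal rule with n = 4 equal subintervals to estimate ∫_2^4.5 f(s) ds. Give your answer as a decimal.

4.375

Δs = (4.5 − 2)/4 = 0.625.
f(2) = 3, f(2.625) = 2.375, f(3.25) = 1.75, f(3.875) = 1.125, f(4.5) = 0.5.
T_4 = (Δs/2)·[f(s_0) + 2f(s_1) + 2f(s_2) + 2f(s_3) + f(s_4)].
Sum = 4.375.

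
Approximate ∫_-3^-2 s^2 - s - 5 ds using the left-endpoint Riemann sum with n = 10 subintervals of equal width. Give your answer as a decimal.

Δs = (-2 − (-3))/10 = 0.1.
Left endpoints: -3, -2.9, -2.8, -2.7, -2.6, -2.5, -2.4, -2.3, -2.2, -2.1.
f(-3) = 7, f(-2.9) = 6.31, f(-2.8) = 5.64, f(-2.7) = 4.99, f(-2.6) = 4.36, f(-2.5) = 3.75, f(-2.4) = 3.16, f(-2.3) = 2.59, f(-2.2) = 2.04, f(-2.1) = 1.51.
Sum = Δs · [f(-3) + f(-2.9) + f(-2.8) + ...].
Sum = 4.135.

4.135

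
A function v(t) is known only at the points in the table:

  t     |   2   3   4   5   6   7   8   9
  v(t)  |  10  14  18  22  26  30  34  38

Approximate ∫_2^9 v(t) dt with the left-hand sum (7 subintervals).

Δt = 1.
Sum = 1·[10 + 14 + 18 + 22 + 26 + 30 + 34] = 154.

154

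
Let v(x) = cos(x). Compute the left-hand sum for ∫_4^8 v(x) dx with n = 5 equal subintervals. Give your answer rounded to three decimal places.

Δx = (8 − 4)/5 = 0.8.
Left endpoints: 4, 4.8, 5.6, 6.4, 7.2.
v(4) ≈ -0.654, v(4.8) ≈ 0.087, v(5.6) ≈ 0.776, v(6.4) ≈ 0.993, v(7.2) ≈ 0.608.
Sum = Δx · [v(4) + v(4.8) + v(5.6) + v(6.4) + v(7.2)].
Sum ≈ 1.449.

1.449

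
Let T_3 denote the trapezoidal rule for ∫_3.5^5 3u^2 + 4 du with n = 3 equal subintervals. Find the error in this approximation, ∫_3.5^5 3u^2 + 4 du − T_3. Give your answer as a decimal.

-0.1875

Exact integral: ∫_3.5^5 f(u) du = 88.125.
T_3 = 88.3125.
Error = 88.125 − 88.3125 = -0.1875.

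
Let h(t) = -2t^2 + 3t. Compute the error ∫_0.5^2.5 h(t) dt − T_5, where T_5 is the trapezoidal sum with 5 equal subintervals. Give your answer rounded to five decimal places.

Exact integral: ∫_0.5^2.5 h(t) dt ≈ -1.3333333.
T_5 = -1.44.
Error ≈ -1.3333333 − (-1.44) ≈ 0.10667.

0.10667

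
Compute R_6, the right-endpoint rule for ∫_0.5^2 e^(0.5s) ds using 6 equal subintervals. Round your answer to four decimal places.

3.0515

Δs = (2 − 0.5)/6 = 0.25.
Right endpoints: 0.75, 1, 1.25, 1.5, 1.75, 2.
f(0.75) ≈ 1.4550, f(1) ≈ 1.6487, f(1.25) ≈ 1.8682, f(1.5) ≈ 2.1170, f(1.75) ≈ 2.3989, f(2) ≈ 2.7183.
Sum = Δs · [f(0.75) + f(1) + f(1.25) + ...].
Sum ≈ 3.0515.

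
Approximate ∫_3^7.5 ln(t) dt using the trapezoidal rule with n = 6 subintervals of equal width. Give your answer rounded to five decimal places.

Δt = (7.5 − 3)/6 = 0.75.
f(3) ≈ 1.09861, f(3.75) ≈ 1.32176, f(4.5) ≈ 1.50408, f(5.25) ≈ 1.65823, f(6) ≈ 1.79176, f(6.75) ≈ 1.90954, f(7.5) ≈ 2.01490.
T_6 = (Δt/2)·[f(t_0) + 2f(t_1) + ... + 2f(t_{5}) + f(t_6)].
Sum ≈ 7.30659.

7.30659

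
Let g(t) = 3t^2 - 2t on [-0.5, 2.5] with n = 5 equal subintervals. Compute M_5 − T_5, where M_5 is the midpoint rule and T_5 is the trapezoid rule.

-0.81

M_5 = 9.48.
T_5 = 10.29.
M_5 − T_5 = -0.81.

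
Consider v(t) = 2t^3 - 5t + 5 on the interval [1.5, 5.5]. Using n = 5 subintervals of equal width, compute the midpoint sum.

400.52

Δt = (5.5 − 1.5)/5 = 0.8.
Midpoints: 1.9, 2.7, 3.5, 4.3, 5.1.
v(1.9) = 9.218, v(2.7) = 30.866, v(3.5) = 73.25, v(4.3) = 142.514, v(5.1) = 244.802.
Sum = Δt · [v(1.9) + v(2.7) + v(3.5) + v(4.3) + v(5.1)].
Sum = 400.52.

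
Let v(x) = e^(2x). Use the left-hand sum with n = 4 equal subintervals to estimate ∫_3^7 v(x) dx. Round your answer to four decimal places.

188165.6440

Δx = (7 − 3)/4 = 1.
Left endpoints: 3, 4, 5, 6.
v(3) ≈ 403.4288, v(4) ≈ 2980.9580, v(5) ≈ 22026.4658, v(6) ≈ 162754.7914.
Sum = Δx · [v(3) + v(4) + v(5) + v(6)].
Sum ≈ 188165.6440.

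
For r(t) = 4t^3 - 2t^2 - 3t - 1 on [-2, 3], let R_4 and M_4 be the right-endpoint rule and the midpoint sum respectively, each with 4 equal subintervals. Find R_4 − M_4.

79.6875

R_4 = 106.25.
M_4 = 26.5625.
R_4 − M_4 = 79.6875.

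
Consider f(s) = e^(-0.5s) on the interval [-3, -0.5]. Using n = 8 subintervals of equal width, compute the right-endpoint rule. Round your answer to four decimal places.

Δs = (-0.5 − (-3))/8 = 0.3125.
Right endpoints: -2.6875, -2.375, -2.0625, -1.75, -1.4375, -1.125, -0.8125, -0.5.
f(-2.6875) ≈ 3.8334, f(-2.375) ≈ 3.2789, f(-2.0625) ≈ 2.8046, f(-1.75) ≈ 2.3989, f(-1.4375) ≈ 2.0519, f(-1.125) ≈ 1.7551, f(-0.8125) ≈ 1.5012, f(-0.5) ≈ 1.2840.
Sum = Δs · [f(-2.6875) + f(-2.375) + f(-2.0625) + ...].
Sum ≈ 5.9087.

5.9087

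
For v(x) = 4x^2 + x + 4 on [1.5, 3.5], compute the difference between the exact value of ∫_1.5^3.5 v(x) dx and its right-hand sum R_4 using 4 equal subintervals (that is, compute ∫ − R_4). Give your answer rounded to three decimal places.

Exact integral: ∫_1.5^3.5 v(x) dx ≈ 65.66667.
R_4 = 76.5.
Error ≈ 65.66667 − 76.5 ≈ -10.833.

-10.833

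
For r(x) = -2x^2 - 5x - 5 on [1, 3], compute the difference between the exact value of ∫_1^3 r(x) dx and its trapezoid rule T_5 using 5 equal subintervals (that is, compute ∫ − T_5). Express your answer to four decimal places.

Exact integral: ∫_1^3 r(x) dx ≈ -47.333333.
T_5 = -47.44.
Error ≈ -47.333333 − (-47.44) ≈ 0.1067.

0.1067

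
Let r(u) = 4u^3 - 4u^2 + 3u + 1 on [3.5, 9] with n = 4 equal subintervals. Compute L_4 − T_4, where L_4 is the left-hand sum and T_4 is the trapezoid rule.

-1709.125

L_4 = 4018.65234375.
T_4 = 5727.77734375.
L_4 − T_4 = -1709.125.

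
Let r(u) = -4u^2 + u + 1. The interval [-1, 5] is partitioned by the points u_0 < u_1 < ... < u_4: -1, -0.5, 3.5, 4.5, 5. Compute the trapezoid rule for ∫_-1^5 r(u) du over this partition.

-193.5

Subinterval widths: 0.5, 4, 1, 0.5.
r(-1) = -4, r(-0.5) = -0.5, r(3.5) = -44.5, r(4.5) = -75.5, r(5) = -94.
On each subinterval the trapezoid contributes (Δu_i/2)·[r(u_{i-1}) + r(u_i)].
Sum = -193.5.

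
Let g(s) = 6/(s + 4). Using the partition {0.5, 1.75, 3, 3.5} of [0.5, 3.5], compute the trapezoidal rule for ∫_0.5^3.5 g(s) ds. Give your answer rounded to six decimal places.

3.087681

Subinterval widths: 1.25, 1.25, 0.5.
g(0.5) = 4/3, g(1.75) = 24/23, g(3) = 6/7, g(3.5) = 0.8.
On each subinterval the trapezoid contributes (Δs_i/2)·[g(s_{i-1}) + g(s_i)].
Sum ≈ 3.087681.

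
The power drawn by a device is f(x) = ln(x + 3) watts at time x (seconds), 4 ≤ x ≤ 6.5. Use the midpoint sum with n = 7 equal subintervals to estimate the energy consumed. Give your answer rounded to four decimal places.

Δx = (6.5 − 4)/7 = 5/14.
Midpoints: 117/28, 127/28, 137/28, 5.25, 157/28, 167/28, 177/28.
f(117/28) ≈ 1.9711, f(127/28) ≈ 2.0197, f(137/28) ≈ 2.0660, f(5.25) ≈ 2.1102, f(157/28) ≈ 2.1526, f(167/28) ≈ 2.1932, f(177/28) ≈ 2.2323.
Sum = Δx · [f(117/28) + f(127/28) + f(137/28) + ...].
Sum ≈ 5.2661.

5.2661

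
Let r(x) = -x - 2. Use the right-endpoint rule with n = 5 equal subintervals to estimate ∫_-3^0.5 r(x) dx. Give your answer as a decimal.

Δx = (0.5 − (-3))/5 = 0.7.
Right endpoints: -2.3, -1.6, -0.9, -0.2, 0.5.
r(-2.3) = 0.3, r(-1.6) = -0.4, r(-0.9) = -1.1, r(-0.2) = -1.8, r(0.5) = -2.5.
Sum = Δx · [r(-2.3) + r(-1.6) + r(-0.9) + r(-0.2) + r(0.5)].
Sum = -3.85.

-3.85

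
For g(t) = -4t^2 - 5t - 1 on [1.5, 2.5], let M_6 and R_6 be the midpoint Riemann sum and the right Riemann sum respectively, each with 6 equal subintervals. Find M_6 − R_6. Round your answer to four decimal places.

M_6 ≈ -27.324074.
R_6 ≈ -29.101852.
M_6 − R_6 ≈ 1.7778.

1.7778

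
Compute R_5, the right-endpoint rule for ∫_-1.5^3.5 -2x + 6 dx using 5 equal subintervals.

Δx = (3.5 − (-1.5))/5 = 1.
Right endpoints: -0.5, 0.5, 1.5, 2.5, 3.5.
f(-0.5) = 7, f(0.5) = 5, f(1.5) = 3, f(2.5) = 1, f(3.5) = -1.
Sum = Δx · [f(-0.5) + f(0.5) + f(1.5) + f(2.5) + f(3.5)].
Sum = 15.

15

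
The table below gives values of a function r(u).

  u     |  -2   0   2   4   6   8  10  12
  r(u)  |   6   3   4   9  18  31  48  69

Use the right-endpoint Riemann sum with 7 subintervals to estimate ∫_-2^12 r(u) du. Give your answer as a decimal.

364

Δu = 2.
Sum = 2·[3 + 4 + 9 + 18 + 31 + 48 + 69] = 364.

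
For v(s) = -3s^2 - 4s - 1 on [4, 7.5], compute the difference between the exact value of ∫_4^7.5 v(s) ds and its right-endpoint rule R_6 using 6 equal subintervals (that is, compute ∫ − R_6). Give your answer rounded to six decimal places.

Exact integral: ∫_4^7.5 v(s) ds = -441.875.
R_6 ≈ -481.77256944.
Error ≈ -441.875 − (-481.77256944) ≈ 39.897569.

39.897569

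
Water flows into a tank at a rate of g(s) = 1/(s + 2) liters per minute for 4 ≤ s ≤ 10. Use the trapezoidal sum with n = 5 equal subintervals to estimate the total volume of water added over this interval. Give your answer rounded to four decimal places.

0.6956

Δs = (10 − 4)/5 = 1.2.
g(4) = 1/6, g(5.2) = 5/36, g(6.4) = 5/42, g(7.6) = 5/48, g(8.8) = 5/54, g(10) = 1/12.
T_5 = (Δs/2)·[g(s_0) + 2g(s_1) + ... + 2g(s_{4}) + g(s_5)].
Sum ≈ 0.6956.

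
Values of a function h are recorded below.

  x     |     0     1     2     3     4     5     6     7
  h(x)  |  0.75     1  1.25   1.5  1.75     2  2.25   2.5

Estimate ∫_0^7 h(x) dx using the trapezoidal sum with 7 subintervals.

Δx = 1.
T_7 = (1/2)·[0.75 + 2·1 + 2·1.25 + 2·1.5 + 2·1.75 + 2·2 + 2·2.25 + 2.5] = 11.375.

11.375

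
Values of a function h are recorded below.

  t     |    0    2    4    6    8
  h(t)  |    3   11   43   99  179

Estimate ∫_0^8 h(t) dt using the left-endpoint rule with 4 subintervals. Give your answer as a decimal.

312

Δt = 2.
Sum = 2·[3 + 11 + 43 + 99] = 312.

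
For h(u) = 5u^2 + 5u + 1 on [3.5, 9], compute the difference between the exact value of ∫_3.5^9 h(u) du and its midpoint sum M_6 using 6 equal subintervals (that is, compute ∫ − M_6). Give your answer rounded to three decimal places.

Exact integral: ∫_3.5^9 h(u) du ≈ 1320.91667.
M_6 ≈ 1318.99103.
Error ≈ 1320.91667 − 1318.99103 ≈ 1.926.

1.926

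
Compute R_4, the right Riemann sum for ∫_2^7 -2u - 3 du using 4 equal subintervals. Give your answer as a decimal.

Δu = (7 − 2)/4 = 1.25.
Right endpoints: 3.25, 4.5, 5.75, 7.
f(3.25) = -9.5, f(4.5) = -12, f(5.75) = -14.5, f(7) = -17.
Sum = Δu · [f(3.25) + f(4.5) + f(5.75) + f(7)].
Sum = -66.25.

-66.25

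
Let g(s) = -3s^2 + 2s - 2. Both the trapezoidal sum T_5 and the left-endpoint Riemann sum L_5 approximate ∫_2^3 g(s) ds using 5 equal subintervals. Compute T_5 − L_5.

T_5 = -16.02.
L_5 = -14.72.
T_5 − L_5 = -1.3.

-1.3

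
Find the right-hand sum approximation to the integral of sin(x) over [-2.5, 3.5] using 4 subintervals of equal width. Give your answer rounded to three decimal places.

0.295

Δx = (3.5 − (-2.5))/4 = 1.5.
Right endpoints: -1, 0.5, 2, 3.5.
f(-1) ≈ -0.841, f(0.5) ≈ 0.479, f(2) ≈ 0.909, f(3.5) ≈ -0.351.
Sum = Δx · [f(-1) + f(0.5) + f(2) + f(3.5)].
Sum ≈ 0.295.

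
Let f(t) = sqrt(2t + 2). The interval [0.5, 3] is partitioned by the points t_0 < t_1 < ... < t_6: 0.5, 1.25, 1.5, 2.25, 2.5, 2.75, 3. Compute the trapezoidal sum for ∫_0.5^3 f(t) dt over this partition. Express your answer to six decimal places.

Subinterval widths: 0.75, 0.25, 0.75, 0.25, 0.25, 0.25.
f(0.5) ≈ 1.732051, f(1.25) ≈ 2.121320, f(1.5) ≈ 2.236068, f(2.25) ≈ 2.549510, f(2.5) ≈ 2.645751, f(2.75) ≈ 2.738613, f(3) ≈ 2.828427.
On each subinterval the trapezoid contributes (Δt_i/2)·[f(t_{i-1}) + f(t_i)].
Sum ≈ 5.802613.

5.802613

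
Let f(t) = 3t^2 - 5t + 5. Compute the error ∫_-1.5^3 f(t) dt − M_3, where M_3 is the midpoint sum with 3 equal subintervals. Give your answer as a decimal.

Exact integral: ∫_-1.5^3 f(t) dt = 36.
M_3 = 33.46875.
Error = 36 − 33.46875 = 2.53125.

2.53125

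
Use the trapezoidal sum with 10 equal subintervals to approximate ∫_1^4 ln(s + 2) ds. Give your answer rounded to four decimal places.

4.4535

Δs = (4 − 1)/10 = 0.3.
f(1) ≈ 1.0986, f(1.3) ≈ 1.1939, f(1.6) ≈ 1.2809, f(1.9) ≈ 1.3610, f(2.2) ≈ 1.4351, f(2.5) ≈ 1.5041, f(2.8) ≈ 1.5686, f(3.1) ≈ 1.6292, f(3.4) ≈ 1.6864, f(3.7) ≈ 1.7405, f(4) ≈ 1.7918.
T_10 = (Δs/2)·[f(s_0) + 2f(s_1) + ... + 2f(s_{9}) + f(s_10)].
Sum ≈ 4.4535.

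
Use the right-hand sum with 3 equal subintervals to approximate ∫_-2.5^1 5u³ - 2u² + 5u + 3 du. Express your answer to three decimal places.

Δu = (1 − (-2.5))/3 = 7/6.
Right endpoints: -4/3, -1/6, 1.
f(-4/3) = -515/27, f(-1/6) = 451/216, f(1) = 11.
Sum = Δu · [f(-4/3) + f(-1/6) + f(1)].
Sum ≈ -6.984.

-6.984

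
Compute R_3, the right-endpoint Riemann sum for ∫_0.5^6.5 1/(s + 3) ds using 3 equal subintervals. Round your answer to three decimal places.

Δs = (6.5 − 0.5)/3 = 2.
Right endpoints: 2.5, 4.5, 6.5.
f(2.5) = 2/11, f(4.5) = 2/15, f(6.5) = 2/19.
Sum = Δs · [f(2.5) + f(4.5) + f(6.5)].
Sum ≈ 0.841.

0.841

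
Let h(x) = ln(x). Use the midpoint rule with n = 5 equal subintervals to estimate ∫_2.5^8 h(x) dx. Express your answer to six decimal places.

8.858462

Δx = (8 − 2.5)/5 = 1.1.
Midpoints: 3.05, 4.15, 5.25, 6.35, 7.45.
h(3.05) ≈ 1.115142, h(4.15) ≈ 1.423108, h(5.25) ≈ 1.658228, h(6.35) ≈ 1.848455, h(7.45) ≈ 2.008214.
Sum = Δx · [h(3.05) + h(4.15) + h(5.25) + h(6.35) + h(7.45)].
Sum ≈ 8.858462.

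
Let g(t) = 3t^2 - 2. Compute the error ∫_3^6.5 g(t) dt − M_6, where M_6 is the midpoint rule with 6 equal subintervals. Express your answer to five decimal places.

0.29774

Exact integral: ∫_3^6.5 g(t) dt = 240.625.
M_6 ≈ 240.3272569.
Error ≈ 240.625 − 240.3272569 ≈ 0.29774.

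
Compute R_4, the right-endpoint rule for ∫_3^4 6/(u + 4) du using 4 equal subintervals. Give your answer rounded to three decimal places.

0.788

Δu = (4 − 3)/4 = 0.25.
Right endpoints: 3.25, 3.5, 3.75, 4.
f(3.25) = 24/29, f(3.5) = 0.8, f(3.75) = 24/31, f(4) = 0.75.
Sum = Δu · [f(3.25) + f(3.5) + f(3.75) + f(4)].
Sum ≈ 0.788.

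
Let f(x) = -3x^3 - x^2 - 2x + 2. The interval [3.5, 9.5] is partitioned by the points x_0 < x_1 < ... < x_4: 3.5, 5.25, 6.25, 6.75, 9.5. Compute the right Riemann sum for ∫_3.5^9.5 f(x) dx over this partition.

-9462.91796875

Subinterval widths: 1.75, 1, 0.5, 2.75.
Right endpoints: 5.25, 6.25, 6.75, 9.5.
f(5.25) = -470.171875, f(6.25) = -781.984375, f(6.75) = -979.703125, f(9.5) = -2679.375.
Sum = Σ Δx_i · f(x_i).
Sum = -9462.91796875.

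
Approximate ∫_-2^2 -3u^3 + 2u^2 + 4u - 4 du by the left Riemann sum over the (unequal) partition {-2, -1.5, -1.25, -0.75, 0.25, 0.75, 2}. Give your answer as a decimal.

3.65234375

Subinterval widths: 0.5, 0.25, 0.5, 1, 0.5, 1.25.
Left endpoints: -2, -1.5, -1.25, -0.75, 0.25, 0.75.
f(-2) = 20, f(-1.5) = 4.625, f(-1.25) = -0.015625, f(-0.75) = -4.609375, f(0.25) = -2.921875, f(0.75) = -1.140625.
Sum = Σ Δu_i · f(u_i).
Sum = 3.65234375.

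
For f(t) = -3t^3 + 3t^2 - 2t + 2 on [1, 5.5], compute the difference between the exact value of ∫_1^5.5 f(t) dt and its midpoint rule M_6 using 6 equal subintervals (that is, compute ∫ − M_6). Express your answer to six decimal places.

-5.537109

Exact integral: ∫_1^5.5 f(t) dt = -540.421875.
M_6 ≈ -534.88476562.
Error ≈ -540.421875 − (-534.88476562) ≈ -5.537109.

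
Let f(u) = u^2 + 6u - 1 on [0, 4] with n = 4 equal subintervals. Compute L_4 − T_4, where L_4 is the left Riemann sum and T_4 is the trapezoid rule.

-20

L_4 = 46.
T_4 = 66.
L_4 − T_4 = -20.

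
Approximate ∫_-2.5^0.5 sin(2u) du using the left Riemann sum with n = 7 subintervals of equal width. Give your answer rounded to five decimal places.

Δu = (0.5 − (-2.5))/7 = 3/7.
Left endpoints: -2.5, -29/14, -23/14, -17/14, -11/14, -5/14, 1/14.
f(-2.5) ≈ 0.95892, f(-29/14) ≈ 0.84215, f(-23/14) ≈ 0.14362, f(-17/14) ≈ -0.65412, f(-11/14) ≈ -1.00000, f(-5/14) ≈ -0.65508, f(1/14) ≈ 0.14237.
Sum = Δu · [f(-2.5) + f(-29/14) + f(-23/14) + ...].
Sum ≈ -0.09520.

-0.09520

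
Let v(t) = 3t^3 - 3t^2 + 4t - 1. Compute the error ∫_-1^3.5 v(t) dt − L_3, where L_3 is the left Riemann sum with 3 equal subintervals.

Exact integral: ∫_-1^3.5 v(t) dt = 85.921875.
L_3 = 12.9375.
Error = 85.921875 − 12.9375 = 72.984375.

72.984375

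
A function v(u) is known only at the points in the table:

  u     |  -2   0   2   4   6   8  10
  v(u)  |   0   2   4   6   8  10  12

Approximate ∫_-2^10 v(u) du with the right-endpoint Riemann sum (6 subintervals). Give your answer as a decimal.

Δu = 2.
Sum = 2·[2 + 4 + 6 + 8 + 10 + 12] = 84.

84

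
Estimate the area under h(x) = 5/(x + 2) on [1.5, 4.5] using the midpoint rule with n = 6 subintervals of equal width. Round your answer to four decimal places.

Δx = (4.5 − 1.5)/6 = 0.5.
Midpoints: 1.75, 2.25, 2.75, 3.25, 3.75, 4.25.
h(1.75) = 4/3, h(2.25) = 20/17, h(2.75) = 20/19, h(3.25) = 20/21, h(3.75) = 20/23, h(4.25) = 0.8.
Sum = Δx · [h(1.75) + h(2.25) + h(2.75) + ...].
Sum ≈ 3.0922.

3.0922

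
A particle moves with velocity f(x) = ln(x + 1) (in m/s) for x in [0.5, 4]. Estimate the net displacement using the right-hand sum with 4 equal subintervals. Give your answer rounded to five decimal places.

4.43639

Δx = (4 − 0.5)/4 = 0.875.
Right endpoints: 1.375, 2.25, 3.125, 4.
f(1.375) ≈ 0.86500, f(2.25) ≈ 1.17865, f(3.125) ≈ 1.41707, f(4) ≈ 1.60944.
Sum = Δx · [f(1.375) + f(2.25) + f(3.125) + f(4)].
Sum ≈ 4.43639.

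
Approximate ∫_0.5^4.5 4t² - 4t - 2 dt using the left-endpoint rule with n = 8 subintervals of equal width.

Δt = (4.5 − 0.5)/8 = 0.5.
Left endpoints: 0.5, 1, 1.5, 2, 2.5, 3, 3.5, 4.
f(0.5) = -3, f(1) = -2, f(1.5) = 1, f(2) = 6, f(2.5) = 13, f(3) = 22, f(3.5) = 33, f(4) = 46.
Sum = Δt · [f(0.5) + f(1) + f(1.5) + ...].
Sum = 58.

58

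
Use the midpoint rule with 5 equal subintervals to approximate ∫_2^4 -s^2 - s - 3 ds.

Δs = (4 − 2)/5 = 0.4.
Midpoints: 2.2, 2.6, 3, 3.4, 3.8.
f(2.2) = -10.04, f(2.6) = -12.36, f(3) = -15, f(3.4) = -17.96, f(3.8) = -21.24.
Sum = Δs · [f(2.2) + f(2.6) + f(3) + f(3.4) + f(3.8)].
Sum = -30.64.

-30.64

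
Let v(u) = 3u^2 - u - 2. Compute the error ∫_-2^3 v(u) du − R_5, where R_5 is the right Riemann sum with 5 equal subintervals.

Exact integral: ∫_-2^3 v(u) du = 22.5.
R_5 = 30.
Error = 22.5 − 30 = -7.5.

-7.5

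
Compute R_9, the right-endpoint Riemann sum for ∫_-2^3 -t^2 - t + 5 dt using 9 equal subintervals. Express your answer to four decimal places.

Δt = (3 − (-2))/9 = 5/9.
Right endpoints: -13/9, -8/9, -1/3, 2/9, 7/9, 4/3, 17/9, 22/9, 3.
f(-13/9) = 353/81, f(-8/9) = 413/81, f(-1/3) = 47/9, f(2/9) = 383/81, f(7/9) = 293/81, f(4/3) = 17/9, f(17/9) = -37/81, f(22/9) = -277/81, f(3) = -7.
Sum = Δt · [f(-13/9) + f(-8/9) + f(-1/3) + ...].
Sum ≈ 7.7984.

7.7984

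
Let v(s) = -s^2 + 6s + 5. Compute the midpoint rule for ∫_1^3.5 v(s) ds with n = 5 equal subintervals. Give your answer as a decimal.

32.34375

Δs = (3.5 − 1)/5 = 0.5.
Midpoints: 1.25, 1.75, 2.25, 2.75, 3.25.
v(1.25) = 10.9375, v(1.75) = 12.4375, v(2.25) = 13.4375, v(2.75) = 13.9375, v(3.25) = 13.9375.
Sum = Δs · [v(1.25) + v(1.75) + v(2.25) + v(2.75) + v(3.25)].
Sum = 32.34375.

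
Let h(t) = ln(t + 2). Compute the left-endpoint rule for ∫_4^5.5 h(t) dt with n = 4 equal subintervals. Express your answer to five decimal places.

Δt = (5.5 − 4)/4 = 0.375.
Left endpoints: 4, 4.375, 4.75, 5.125.
h(4) ≈ 1.79176, h(4.375) ≈ 1.85238, h(4.75) ≈ 1.90954, h(5.125) ≈ 1.96361.
Sum = Δt · [h(4) + h(4.375) + h(4.75) + h(5.125)].
Sum ≈ 2.81899.

2.81899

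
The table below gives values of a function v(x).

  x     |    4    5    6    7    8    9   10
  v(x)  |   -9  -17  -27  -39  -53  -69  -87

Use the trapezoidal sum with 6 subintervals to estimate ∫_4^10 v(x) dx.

Δx = 1.
T_6 = (1/2)·[(-9) + 2·(-17) + 2·(-27) + 2·(-39) + 2·(-53) + 2·(-69) + (-87)] = -253.

-253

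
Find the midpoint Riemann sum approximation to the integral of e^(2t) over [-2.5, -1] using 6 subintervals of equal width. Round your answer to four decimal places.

0.0636

Δt = (-1 − (-2.5))/6 = 0.25.
Midpoints: -2.375, -2.125, -1.875, -1.625, -1.375, -1.125.
f(-2.375) ≈ 0.0087, f(-2.125) ≈ 0.0143, f(-1.875) ≈ 0.0235, f(-1.625) ≈ 0.0388, f(-1.375) ≈ 0.0639, f(-1.125) ≈ 0.1054.
Sum = Δt · [f(-2.375) + f(-2.125) + f(-1.875) + ...].
Sum ≈ 0.0636.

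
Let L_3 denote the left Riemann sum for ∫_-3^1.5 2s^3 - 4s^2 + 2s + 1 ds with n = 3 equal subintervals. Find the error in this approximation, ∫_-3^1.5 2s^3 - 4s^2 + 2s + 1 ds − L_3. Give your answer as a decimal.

86.90625

Exact integral: ∫_-3^1.5 f(s) ds = -80.71875.
L_3 = -167.625.
Error = -80.71875 − (-167.625) = 86.90625.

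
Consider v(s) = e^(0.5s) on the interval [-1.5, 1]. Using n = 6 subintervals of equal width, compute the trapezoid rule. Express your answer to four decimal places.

Δs = (1 − (-1.5))/6 = 5/12.
v(-1.5) ≈ 0.4724, v(-13/12) ≈ 0.5818, v(-2/3) ≈ 0.7165, v(-0.25) ≈ 0.8825, v(1/6) ≈ 1.0869, v(7/12) ≈ 1.3387, v(1) ≈ 1.6487.
T_6 = (Δs/2)·[v(s_0) + 2v(s_1) + ... + 2v(s_{5}) + v(s_6)].
Sum ≈ 2.3612.

2.3612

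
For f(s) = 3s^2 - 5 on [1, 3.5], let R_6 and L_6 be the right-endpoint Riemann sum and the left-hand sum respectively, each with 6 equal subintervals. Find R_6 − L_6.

14.0625

R_6 ≈ 36.623264.
L_6 ≈ 22.560764.
R_6 − L_6 = 14.0625.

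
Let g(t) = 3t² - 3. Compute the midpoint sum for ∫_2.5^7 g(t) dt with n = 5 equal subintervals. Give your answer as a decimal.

Δt = (7 − 2.5)/5 = 0.9.
Midpoints: 2.95, 3.85, 4.75, 5.65, 6.55.
g(2.95) = 23.1075, g(3.85) = 41.4675, g(4.75) = 64.6875, g(5.65) = 92.7675, g(6.55) = 125.7075.
Sum = Δt · [g(2.95) + g(3.85) + g(4.75) + g(5.65) + g(6.55)].
Sum = 312.96375.

312.96375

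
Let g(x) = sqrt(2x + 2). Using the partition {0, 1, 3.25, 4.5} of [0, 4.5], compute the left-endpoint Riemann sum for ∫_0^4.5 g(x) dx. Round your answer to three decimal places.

Subinterval widths: 1, 2.25, 1.25.
Left endpoints: 0, 1, 3.25.
g(0) ≈ 1.414, g(1) ≈ 2.000, g(3.25) ≈ 2.915.
Sum = Σ Δx_i · g(x_i).
Sum ≈ 9.559.

9.559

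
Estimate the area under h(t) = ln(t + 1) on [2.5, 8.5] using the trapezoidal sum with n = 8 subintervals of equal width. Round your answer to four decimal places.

Δt = (8.5 − 2.5)/8 = 0.75.
h(2.5) ≈ 1.2528, h(3.25) ≈ 1.4469, h(4) ≈ 1.6094, h(4.75) ≈ 1.7492, h(5.5) ≈ 1.8718, h(6.25) ≈ 1.9810, h(7) ≈ 2.0794, h(7.75) ≈ 2.1691, h(8.5) ≈ 2.2513.
T_8 = (Δt/2)·[h(t_0) + 2h(t_1) + ... + 2h(t_{7}) + h(t_8)].
Sum ≈ 10.9942.

10.9942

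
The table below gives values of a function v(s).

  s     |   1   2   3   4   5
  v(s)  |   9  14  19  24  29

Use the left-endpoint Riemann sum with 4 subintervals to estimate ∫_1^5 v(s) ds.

66

Δs = 1.
Sum = 1·[9 + 14 + 19 + 24] = 66.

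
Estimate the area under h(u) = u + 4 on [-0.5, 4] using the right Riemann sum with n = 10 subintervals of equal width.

Δu = (4 − (-0.5))/10 = 0.45.
Right endpoints: -0.05, 0.4, 0.85, 1.3, 1.75, 2.2, 2.65, 3.1, 3.55, 4.
h(-0.05) = 3.95, h(0.4) = 4.4, h(0.85) = 4.85, h(1.3) = 5.3, h(1.75) = 5.75, h(2.2) = 6.2, h(2.65) = 6.65, h(3.1) = 7.1, h(3.55) = 7.55, h(4) = 8.
Sum = Δu · [h(-0.05) + h(0.4) + h(0.85) + ...].
Sum = 26.8875.

26.8875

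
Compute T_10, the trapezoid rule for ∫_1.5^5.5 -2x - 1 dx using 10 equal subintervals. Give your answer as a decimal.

Δx = (5.5 − 1.5)/10 = 0.4.
f(1.5) = -4, f(1.9) = -4.8, f(2.3) = -5.6, f(2.7) = -6.4, f(3.1) = -7.2, f(3.5) = -8, f(3.9) = -8.8, f(4.3) = -9.6, f(4.7) = -10.4, f(5.1) = -11.2, f(5.5) = -12.
T_10 = (Δx/2)·[f(x_0) + 2f(x_1) + ... + 2f(x_{9}) + f(x_10)].
Sum = -32.

-32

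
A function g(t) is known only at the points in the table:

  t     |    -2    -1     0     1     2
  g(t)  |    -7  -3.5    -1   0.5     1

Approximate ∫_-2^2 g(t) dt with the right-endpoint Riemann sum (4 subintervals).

-3

Δt = 1.
Sum = 1·[(-3.5) + (-1) + 0.5 + 1] = -3.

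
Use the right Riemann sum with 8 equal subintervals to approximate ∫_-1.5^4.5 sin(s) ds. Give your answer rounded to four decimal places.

Δs = (4.5 − (-1.5))/8 = 0.75.
Right endpoints: -0.75, 0, 0.75, 1.5, 2.25, 3, 3.75, 4.5.
f(-0.75) ≈ -0.6816, f(0) ≈ 0.0000, f(0.75) ≈ 0.6816, f(1.5) ≈ 0.9975, f(2.25) ≈ 0.7781, f(3) ≈ 0.1411, f(3.75) ≈ -0.5716, f(4.5) ≈ -0.9775.
Sum = Δs · [f(-0.75) + f(0) + f(0.75) + ...].
Sum ≈ 0.2757.

0.2757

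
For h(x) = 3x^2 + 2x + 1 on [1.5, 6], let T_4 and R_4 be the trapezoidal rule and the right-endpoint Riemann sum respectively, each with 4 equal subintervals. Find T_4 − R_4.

-62.015625

T_4 = 253.72265625.
R_4 = 315.73828125.
T_4 − R_4 = -62.015625.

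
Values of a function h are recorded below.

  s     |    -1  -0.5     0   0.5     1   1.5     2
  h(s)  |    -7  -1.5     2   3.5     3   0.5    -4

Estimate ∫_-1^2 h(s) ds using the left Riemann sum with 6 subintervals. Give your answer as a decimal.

0.25

Δs = 0.5.
Sum = 0.5·[(-7) + (-1.5) + 2 + 3.5 + 3 + 0.5] = 0.25.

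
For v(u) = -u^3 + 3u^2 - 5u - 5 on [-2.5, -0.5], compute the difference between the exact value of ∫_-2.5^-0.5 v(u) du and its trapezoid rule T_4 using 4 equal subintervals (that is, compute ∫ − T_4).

Exact integral: ∫_-2.5^-0.5 v(u) du = 30.25.
T_4 = 30.875.
Error = 30.25 − 30.875 = -0.625.

-0.625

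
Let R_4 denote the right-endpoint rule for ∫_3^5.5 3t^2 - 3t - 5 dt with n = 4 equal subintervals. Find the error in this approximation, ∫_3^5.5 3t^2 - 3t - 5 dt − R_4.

-18.06640625

Exact integral: ∫_3^5.5 f(t) dt = 95.
R_4 = 113.06640625.
Error = 95 − 113.06640625 = -18.06640625.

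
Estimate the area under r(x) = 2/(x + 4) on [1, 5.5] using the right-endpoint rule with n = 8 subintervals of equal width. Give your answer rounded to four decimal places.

1.2319

Δx = (5.5 − 1)/8 = 0.5625.
Right endpoints: 1.5625, 2.125, 2.6875, 3.25, 3.8125, 4.375, 4.9375, 5.5.
r(1.5625) = 32/89, r(2.125) = 16/49, r(2.6875) = 32/107, r(3.25) = 8/29, r(3.8125) = 0.256, r(4.375) = 16/67, r(4.9375) = 32/143, r(5.5) = 4/19.
Sum = Δx · [r(1.5625) + r(2.125) + r(2.6875) + ...].
Sum ≈ 1.2319.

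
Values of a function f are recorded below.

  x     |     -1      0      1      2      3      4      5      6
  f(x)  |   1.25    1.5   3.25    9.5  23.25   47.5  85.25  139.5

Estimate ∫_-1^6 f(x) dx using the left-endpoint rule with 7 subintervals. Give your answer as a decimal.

Δx = 1.
Sum = 1·[1.25 + 1.5 + 3.25 + 9.5 + 23.25 + 47.5 + 85.25] = 171.5.

171.5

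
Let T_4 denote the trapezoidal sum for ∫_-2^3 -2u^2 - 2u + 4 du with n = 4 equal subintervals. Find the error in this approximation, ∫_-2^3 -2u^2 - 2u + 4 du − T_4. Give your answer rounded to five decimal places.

Exact integral: ∫_-2^3 f(u) du ≈ -8.3333333.
T_4 = -10.9375.
Error ≈ -8.3333333 − (-10.9375) ≈ 2.60417.

2.60417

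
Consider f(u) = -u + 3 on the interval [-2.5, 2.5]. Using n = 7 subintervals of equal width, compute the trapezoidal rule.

Δu = (2.5 − (-2.5))/7 = 5/7.
f(-2.5) = 5.5, f(-25/14) = 67/14, f(-15/14) = 57/14, f(-5/14) = 47/14, f(5/14) = 37/14, f(15/14) = 27/14, f(25/14) = 17/14, f(2.5) = 0.5.
T_7 = (Δu/2)·[f(u_0) + 2f(u_1) + ... + 2f(u_{6}) + f(u_7)].
Sum = 15.

15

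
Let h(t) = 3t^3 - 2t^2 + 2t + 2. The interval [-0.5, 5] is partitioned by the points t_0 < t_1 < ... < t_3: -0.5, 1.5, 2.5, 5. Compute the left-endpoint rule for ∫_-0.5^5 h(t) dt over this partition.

Subinterval widths: 2, 1, 2.5.
Left endpoints: -0.5, 1.5, 2.5.
h(-0.5) = 0.125, h(1.5) = 10.625, h(2.5) = 41.375.
Sum = Σ Δt_i · h(t_i).
Sum = 114.3125.

114.3125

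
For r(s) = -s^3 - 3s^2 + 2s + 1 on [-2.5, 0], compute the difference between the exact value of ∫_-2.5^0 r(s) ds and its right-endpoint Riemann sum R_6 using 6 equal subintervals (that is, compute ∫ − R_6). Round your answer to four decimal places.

-1.7470

Exact integral: ∫_-2.5^0 r(s) ds = -9.609375.
R_6 ≈ -7.862413.
Error ≈ -9.609375 − (-7.862413) ≈ -1.7470.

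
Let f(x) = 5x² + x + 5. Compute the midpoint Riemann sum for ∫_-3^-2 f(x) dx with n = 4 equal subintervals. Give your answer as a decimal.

34.140625

Δx = (-2 − (-3))/4 = 0.25.
Midpoints: -2.875, -2.625, -2.375, -2.125.
f(-2.875) = 43.453125, f(-2.625) = 36.828125, f(-2.375) = 30.828125, f(-2.125) = 25.453125.
Sum = Δx · [f(-2.875) + f(-2.625) + f(-2.375) + f(-2.125)].
Sum = 34.140625.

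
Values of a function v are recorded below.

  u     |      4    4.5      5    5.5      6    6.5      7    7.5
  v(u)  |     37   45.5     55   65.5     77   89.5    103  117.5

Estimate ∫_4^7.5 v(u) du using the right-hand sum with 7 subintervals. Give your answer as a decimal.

Δu = 0.5.
Sum = 0.5·[45.5 + 55 + 65.5 + 77 + 89.5 + 103 + 117.5] = 276.5.

276.5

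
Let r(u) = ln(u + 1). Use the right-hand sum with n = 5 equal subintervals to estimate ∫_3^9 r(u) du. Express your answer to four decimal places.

Δu = (9 − 3)/5 = 1.2.
Right endpoints: 4.2, 5.4, 6.6, 7.8, 9.
r(4.2) ≈ 1.6487, r(5.4) ≈ 1.8563, r(6.6) ≈ 2.0281, r(7.8) ≈ 2.1748, r(9) ≈ 2.3026.
Sum = Δu · [r(4.2) + r(5.4) + r(6.6) + r(7.8) + r(9)].
Sum ≈ 12.0125.

12.0125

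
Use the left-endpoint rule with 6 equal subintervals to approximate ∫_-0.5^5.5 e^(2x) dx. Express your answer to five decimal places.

Δx = (5.5 − (-0.5))/6 = 1.
Left endpoints: -0.5, 0.5, 1.5, 2.5, 3.5, 4.5.
f(-0.5) ≈ 0.36788, f(0.5) ≈ 2.71828, f(1.5) ≈ 20.08554, f(2.5) ≈ 148.41316, f(3.5) ≈ 1096.63316, f(4.5) ≈ 8103.08393.
Sum = Δx · [f(-0.5) + f(0.5) + f(1.5) + ...].
Sum ≈ 9371.30194.

9371.30194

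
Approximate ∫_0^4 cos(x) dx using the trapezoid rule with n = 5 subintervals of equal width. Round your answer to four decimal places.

-0.7160

Δx = (4 − 0)/5 = 0.8.
f(0) ≈ 1.0000, f(0.8) ≈ 0.6967, f(1.6) ≈ -0.0292, f(2.4) ≈ -0.7374, f(3.2) ≈ -0.9983, f(4) ≈ -0.6536.
T_5 = (Δx/2)·[f(x_0) + 2f(x_1) + ... + 2f(x_{4}) + f(x_5)].
Sum ≈ -0.7160.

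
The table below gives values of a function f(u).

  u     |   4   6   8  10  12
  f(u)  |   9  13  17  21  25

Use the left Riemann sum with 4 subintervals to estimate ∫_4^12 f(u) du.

120

Δu = 2.
Sum = 2·[9 + 13 + 17 + 21] = 120.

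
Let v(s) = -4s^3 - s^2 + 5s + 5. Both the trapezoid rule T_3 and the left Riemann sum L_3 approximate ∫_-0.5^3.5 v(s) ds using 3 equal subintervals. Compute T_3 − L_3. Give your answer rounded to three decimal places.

T_3 ≈ -136.85185.
L_3 ≈ -27.51852.
T_3 − L_3 ≈ -109.333.

-109.333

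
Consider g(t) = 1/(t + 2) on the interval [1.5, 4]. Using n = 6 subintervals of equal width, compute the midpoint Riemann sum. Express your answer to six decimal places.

0.538608

Δt = (4 − 1.5)/6 = 5/12.
Midpoints: 41/24, 2.125, 61/24, 71/24, 3.375, 91/24.
g(41/24) = 24/89, g(2.125) = 8/33, g(61/24) = 24/109, g(71/24) = 24/119, g(3.375) = 8/43, g(91/24) = 24/139.
Sum = Δt · [g(41/24) + g(2.125) + g(61/24) + ...].
Sum ≈ 0.538608.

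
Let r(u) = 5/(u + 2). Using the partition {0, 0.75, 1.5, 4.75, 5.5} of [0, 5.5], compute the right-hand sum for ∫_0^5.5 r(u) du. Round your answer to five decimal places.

Subinterval widths: 0.75, 0.75, 3.25, 0.75.
Right endpoints: 0.75, 1.5, 4.75, 5.5.
r(0.75) = 20/11, r(1.5) = 10/7, r(4.75) = 20/27, r(5.5) = 2/3.
Sum = Σ Δu_i · r(u_i).
Sum ≈ 5.34247.

5.34247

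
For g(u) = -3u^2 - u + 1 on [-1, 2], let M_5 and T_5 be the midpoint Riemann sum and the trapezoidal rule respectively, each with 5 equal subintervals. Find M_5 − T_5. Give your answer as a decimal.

M_5 = -7.23.
T_5 = -8.04.
M_5 − T_5 = 0.81.

0.81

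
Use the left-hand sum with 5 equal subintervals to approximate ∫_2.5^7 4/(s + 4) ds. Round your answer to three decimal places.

Δs = (7 − 2.5)/5 = 0.9.
Left endpoints: 2.5, 3.4, 4.3, 5.2, 6.1.
f(2.5) = 8/13, f(3.4) = 20/37, f(4.3) = 40/83, f(5.2) = 10/23, f(6.1) = 40/101.
Sum = Δs · [f(2.5) + f(3.4) + f(4.3) + f(5.2) + f(6.1)].
Sum ≈ 2.222.

2.222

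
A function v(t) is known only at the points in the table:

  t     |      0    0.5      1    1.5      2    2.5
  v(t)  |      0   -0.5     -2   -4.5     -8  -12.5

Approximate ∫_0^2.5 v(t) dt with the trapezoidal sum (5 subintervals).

Δt = 0.5.
T_5 = (0.5/2)·[0 + 2·(-0.5) + 2·(-2) + 2·(-4.5) + 2·(-8) + (-12.5)] = -10.625.

-10.625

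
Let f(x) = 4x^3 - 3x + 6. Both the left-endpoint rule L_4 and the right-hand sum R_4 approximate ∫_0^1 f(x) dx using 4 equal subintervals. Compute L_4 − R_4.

-0.25

L_4 = 5.4375.
R_4 = 5.6875.
L_4 − R_4 = -0.25.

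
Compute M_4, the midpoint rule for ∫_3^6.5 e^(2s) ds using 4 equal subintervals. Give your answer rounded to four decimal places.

195134.2722

Δs = (6.5 − 3)/4 = 0.875.
Midpoints: 3.4375, 4.3125, 5.1875, 6.0625.
f(3.4375) ≈ 967.7754, f(4.3125) ≈ 5569.1627, f(5.1875) ≈ 32048.3186, f(6.0625) ≈ 184425.3401.
Sum = Δs · [f(3.4375) + f(4.3125) + f(5.1875) + f(6.0625)].
Sum ≈ 195134.2722.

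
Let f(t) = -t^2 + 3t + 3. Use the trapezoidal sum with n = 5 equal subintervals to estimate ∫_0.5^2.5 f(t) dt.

9.78

Δt = (2.5 − 0.5)/5 = 0.4.
f(0.5) = 4.25, f(0.9) = 4.89, f(1.3) = 5.21, f(1.7) = 5.21, f(2.1) = 4.89, f(2.5) = 4.25.
T_5 = (Δt/2)·[f(t_0) + 2f(t_1) + ... + 2f(t_{4}) + f(t_5)].
Sum = 9.78.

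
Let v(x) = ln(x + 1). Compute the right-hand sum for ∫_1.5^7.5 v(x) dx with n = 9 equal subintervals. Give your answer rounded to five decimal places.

10.29734

Δx = (7.5 − 1.5)/9 = 2/3.
Right endpoints: 13/6, 17/6, 3.5, 25/6, 29/6, 5.5, 37/6, 41/6, 7.5.
v(13/6) ≈ 1.15268, v(17/6) ≈ 1.34373, v(3.5) ≈ 1.50408, v(25/6) ≈ 1.64223, v(29/6) ≈ 1.76359, v(5.5) ≈ 1.87180, v(37/6) ≈ 1.96944, v(41/6) ≈ 2.05839, v(7.5) ≈ 2.14007.
Sum = Δx · [v(13/6) + v(17/6) + v(3.5) + ...].
Sum ≈ 10.29734.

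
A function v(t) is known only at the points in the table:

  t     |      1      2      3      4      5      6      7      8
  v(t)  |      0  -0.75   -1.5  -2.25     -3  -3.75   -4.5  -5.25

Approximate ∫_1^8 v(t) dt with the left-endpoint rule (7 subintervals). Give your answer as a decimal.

Δt = 1.
Sum = 1·[0 + (-0.75) + (-1.5) + (-2.25) + (-3) + (-3.75) + (-4.5)] = -15.75.

-15.75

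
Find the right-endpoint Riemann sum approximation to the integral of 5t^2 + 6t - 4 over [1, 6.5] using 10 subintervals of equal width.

Δt = (6.5 − 1)/10 = 0.55.
Right endpoints: 1.55, 2.1, 2.65, 3.2, 3.75, 4.3, 4.85, 5.4, 5.95, 6.5.
f(1.55) = 17.3125, f(2.1) = 30.65, f(2.65) = 47.0125, f(3.2) = 66.4, f(3.75) = 88.8125, f(4.3) = 114.25, f(4.85) = 142.7125, f(5.4) = 174.2, f(5.95) = 208.7125, f(6.5) = 246.25.
Sum = Δt · [f(1.55) + f(2.1) + f(2.65) + ...].
Sum = 624.971875.

624.971875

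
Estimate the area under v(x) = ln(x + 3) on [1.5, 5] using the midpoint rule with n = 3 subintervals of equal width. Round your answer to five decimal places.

Δx = (5 − 1.5)/3 = 7/6.
Midpoints: 25/12, 3.25, 53/12.
v(25/12) ≈ 1.62597, v(3.25) ≈ 1.83258, v(53/12) ≈ 2.00373.
Sum = Δx · [v(25/12) + v(3.25) + v(53/12)].
Sum ≈ 6.37266.

6.37266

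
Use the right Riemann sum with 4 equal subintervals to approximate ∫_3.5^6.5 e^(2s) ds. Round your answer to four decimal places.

426052.7982

Δs = (6.5 − 3.5)/4 = 0.75.
Right endpoints: 4.25, 5, 5.75, 6.5.
f(4.25) ≈ 4914.7688, f(5) ≈ 22026.4658, f(5.75) ≈ 98715.7710, f(6.5) ≈ 442413.3920.
Sum = Δs · [f(4.25) + f(5) + f(5.75) + f(6.5)].
Sum ≈ 426052.7982.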